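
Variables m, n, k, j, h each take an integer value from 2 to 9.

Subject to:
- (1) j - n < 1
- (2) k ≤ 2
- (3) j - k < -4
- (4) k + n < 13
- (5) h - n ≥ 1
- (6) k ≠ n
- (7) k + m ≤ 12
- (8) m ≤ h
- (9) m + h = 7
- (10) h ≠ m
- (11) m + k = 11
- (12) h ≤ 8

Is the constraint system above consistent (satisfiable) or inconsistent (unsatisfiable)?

From constraints 8 and 12: m ≤ h ≤ 8. From constraint 2: k ≤ 2. Hence m + k ≤ 10. But constraint 11 requires m + k = 11, and 11 > 10. Contradiction.

Unsatisfiable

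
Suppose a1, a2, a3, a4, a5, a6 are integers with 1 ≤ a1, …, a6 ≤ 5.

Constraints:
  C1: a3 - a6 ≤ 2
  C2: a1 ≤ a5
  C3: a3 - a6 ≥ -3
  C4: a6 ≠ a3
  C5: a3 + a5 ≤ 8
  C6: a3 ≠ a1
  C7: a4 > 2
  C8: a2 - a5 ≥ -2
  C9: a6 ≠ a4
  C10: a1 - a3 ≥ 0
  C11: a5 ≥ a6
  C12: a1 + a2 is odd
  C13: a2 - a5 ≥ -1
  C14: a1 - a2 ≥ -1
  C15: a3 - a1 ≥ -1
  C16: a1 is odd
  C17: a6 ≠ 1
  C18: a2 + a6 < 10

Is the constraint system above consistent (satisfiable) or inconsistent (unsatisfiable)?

Satisfiable

Take a1 = 3, a2 = 4, a3 = 2, a4 = 4, a5 = 3, a6 = 3. Then constraint 1: a3 - a6 = -1; constraint 3: a3 - a6 = -1; constraint 5: a3 + a5 = 5, and every other listed constraint is also met.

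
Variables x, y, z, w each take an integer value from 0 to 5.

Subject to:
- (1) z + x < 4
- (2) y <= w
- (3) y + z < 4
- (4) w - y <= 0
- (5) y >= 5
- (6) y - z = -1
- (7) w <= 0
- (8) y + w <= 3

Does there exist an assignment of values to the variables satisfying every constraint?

Unsatisfiable

From constraints 2 and 5: w ≥ y and y ≥ 5, so w ≥ 5. From constraint 7: w ≤ 0. But 0 < 5, so no value of w works.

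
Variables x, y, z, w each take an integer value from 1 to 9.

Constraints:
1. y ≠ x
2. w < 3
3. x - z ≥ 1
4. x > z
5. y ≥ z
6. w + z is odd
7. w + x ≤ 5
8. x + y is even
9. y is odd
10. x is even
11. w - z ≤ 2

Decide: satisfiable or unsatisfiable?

Unsatisfiable

Constraint 10 makes x even and constraint 9 makes y odd, so x + y must be odd. Constraint 8 says x + y is even — contradiction.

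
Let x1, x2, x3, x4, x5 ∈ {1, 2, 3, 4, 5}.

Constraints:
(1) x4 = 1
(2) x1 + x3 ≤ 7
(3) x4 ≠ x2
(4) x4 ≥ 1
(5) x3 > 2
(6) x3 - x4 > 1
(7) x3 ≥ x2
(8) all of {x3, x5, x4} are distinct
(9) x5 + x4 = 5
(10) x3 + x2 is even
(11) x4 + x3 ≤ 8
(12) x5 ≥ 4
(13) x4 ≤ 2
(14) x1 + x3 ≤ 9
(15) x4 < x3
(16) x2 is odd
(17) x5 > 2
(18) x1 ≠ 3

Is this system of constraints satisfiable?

Satisfiable

Setting (x1, x2, x3, x4, x5) = (2, 5, 5, 1, 4) satisfies everything: constraint 2: x1 + x3 = 7; constraint 6: x3 - x4 = 4; constraint 9: x5 + x4 = 5, and the others follow.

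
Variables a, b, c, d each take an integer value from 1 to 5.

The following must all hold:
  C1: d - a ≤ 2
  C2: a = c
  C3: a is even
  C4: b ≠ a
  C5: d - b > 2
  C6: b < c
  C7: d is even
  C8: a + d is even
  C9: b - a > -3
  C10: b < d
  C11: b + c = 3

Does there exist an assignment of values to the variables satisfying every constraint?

Try a = 2, b = 1, c = 2, d = 4.
Check constraint 1: d - a = 2; constraint 5: d - b = 3. The remaining constraints are straightforward to verify.

Satisfiable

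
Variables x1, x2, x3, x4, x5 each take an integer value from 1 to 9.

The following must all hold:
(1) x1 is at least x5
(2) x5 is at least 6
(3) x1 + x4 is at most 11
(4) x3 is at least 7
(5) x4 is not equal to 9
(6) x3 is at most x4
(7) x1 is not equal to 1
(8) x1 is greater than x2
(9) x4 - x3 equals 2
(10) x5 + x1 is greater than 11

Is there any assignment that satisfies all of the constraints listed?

From constraints 1 and 2: x1 ≥ x5 ≥ 6. From constraints 4 and 6: x4 ≥ x3 ≥ 7. Hence x1 + x4 ≥ 13. But constraint 3 requires x1 + x4 ≤ 11, and 11 < 13. Contradiction.

Unsatisfiable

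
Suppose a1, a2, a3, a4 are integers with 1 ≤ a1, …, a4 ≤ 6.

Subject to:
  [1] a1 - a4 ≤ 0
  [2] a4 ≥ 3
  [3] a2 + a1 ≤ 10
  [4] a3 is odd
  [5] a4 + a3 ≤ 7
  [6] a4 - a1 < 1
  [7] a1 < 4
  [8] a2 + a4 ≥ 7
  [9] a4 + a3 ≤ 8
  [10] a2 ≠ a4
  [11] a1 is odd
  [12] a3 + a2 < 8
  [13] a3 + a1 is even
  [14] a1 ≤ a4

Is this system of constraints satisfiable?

One satisfying assignment is a1 = 3, a2 = 4, a3 = 3, a4 = 3.
For the less obvious constraints — constraint 1: a1 - a4 = 0; constraint 3: a2 + a1 = 7 — and the others hold by inspection.

Satisfiable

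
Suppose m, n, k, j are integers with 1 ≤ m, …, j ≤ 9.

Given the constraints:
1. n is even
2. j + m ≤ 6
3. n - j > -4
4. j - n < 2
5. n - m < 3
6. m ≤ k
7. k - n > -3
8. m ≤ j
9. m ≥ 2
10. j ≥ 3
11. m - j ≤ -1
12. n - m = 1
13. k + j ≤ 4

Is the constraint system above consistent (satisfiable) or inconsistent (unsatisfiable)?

From constraints 6 and 9: k ≥ m ≥ 2. From constraint 10: j ≥ 3. Hence k + j ≥ 5. But constraint 13 requires k + j ≤ 4, and 4 < 5. Contradiction.

Unsatisfiable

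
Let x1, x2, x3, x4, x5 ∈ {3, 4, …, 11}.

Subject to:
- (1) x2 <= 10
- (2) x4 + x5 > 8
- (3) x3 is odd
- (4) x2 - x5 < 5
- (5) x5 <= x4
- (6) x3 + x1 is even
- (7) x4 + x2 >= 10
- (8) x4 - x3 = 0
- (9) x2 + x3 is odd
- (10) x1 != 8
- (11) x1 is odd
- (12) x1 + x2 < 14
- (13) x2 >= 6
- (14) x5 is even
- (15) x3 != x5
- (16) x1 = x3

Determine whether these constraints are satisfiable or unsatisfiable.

Take x1 = 5, x2 = 8, x3 = 5, x4 = 5, x5 = 4. Then constraint 2: x4 + x5 = 9; constraint 4: x2 - x5 = 4, and every other listed constraint is also met.

Satisfiable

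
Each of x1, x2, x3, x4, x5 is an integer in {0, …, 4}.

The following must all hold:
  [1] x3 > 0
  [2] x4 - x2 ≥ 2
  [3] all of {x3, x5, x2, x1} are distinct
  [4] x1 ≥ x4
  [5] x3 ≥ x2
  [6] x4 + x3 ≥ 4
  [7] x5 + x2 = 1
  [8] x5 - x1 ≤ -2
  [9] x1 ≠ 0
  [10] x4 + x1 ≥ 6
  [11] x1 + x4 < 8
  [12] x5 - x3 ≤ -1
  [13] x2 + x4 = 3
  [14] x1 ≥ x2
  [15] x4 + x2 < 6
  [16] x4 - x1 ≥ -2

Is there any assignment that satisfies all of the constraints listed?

Try x1 = 3, x2 = 0, x3 = 4, x4 = 3, x5 = 1.
Check constraint 2: x4 - x2 = 3; constraint 6: x4 + x3 = 7. The remaining constraints are straightforward to verify.

Satisfiable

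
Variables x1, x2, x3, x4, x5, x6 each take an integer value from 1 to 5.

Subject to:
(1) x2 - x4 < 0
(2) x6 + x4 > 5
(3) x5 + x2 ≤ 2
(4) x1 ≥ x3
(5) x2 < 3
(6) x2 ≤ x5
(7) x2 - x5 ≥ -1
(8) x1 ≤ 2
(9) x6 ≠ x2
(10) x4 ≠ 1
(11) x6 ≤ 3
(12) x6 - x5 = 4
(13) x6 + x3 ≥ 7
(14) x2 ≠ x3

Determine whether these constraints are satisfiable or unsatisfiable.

Unsatisfiable

From constraint 11: x6 ≤ 3. From constraints 4 and 8: x3 ≤ x1 ≤ 2. Hence x6 + x3 ≤ 5. But constraint 13 requires x6 + x3 ≥ 7, and 7 > 5. Contradiction.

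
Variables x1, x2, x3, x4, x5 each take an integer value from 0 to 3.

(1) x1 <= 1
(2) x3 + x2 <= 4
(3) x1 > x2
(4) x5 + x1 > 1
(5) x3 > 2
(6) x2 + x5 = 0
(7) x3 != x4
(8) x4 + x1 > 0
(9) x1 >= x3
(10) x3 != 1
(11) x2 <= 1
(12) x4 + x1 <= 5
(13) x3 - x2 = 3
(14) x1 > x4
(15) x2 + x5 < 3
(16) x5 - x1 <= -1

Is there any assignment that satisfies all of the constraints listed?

From constraint 5: x3 ≥ 3. From constraints 1 and 9: x3 ≤ x1 and x1 ≤ 1, so x3 ≤ 1. But 1 < 3, so no value of x3 works.

Unsatisfiable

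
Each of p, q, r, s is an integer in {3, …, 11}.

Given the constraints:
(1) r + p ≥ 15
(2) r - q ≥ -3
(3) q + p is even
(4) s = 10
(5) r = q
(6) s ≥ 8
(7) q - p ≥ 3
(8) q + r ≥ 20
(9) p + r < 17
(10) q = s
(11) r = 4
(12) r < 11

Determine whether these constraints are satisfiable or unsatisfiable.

Constraint 11 fixes r = 4 and constraint 4 fixes s = 10. Constraints 5 and 10 give r = q = s, so r = s. But 4 ≠ 10 — contradiction.

Unsatisfiable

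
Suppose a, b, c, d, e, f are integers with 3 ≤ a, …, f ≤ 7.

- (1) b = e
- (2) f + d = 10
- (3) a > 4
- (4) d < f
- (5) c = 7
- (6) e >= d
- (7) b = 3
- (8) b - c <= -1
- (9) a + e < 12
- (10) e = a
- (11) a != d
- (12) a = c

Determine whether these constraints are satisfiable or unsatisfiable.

Constraint 7 fixes b = 3 and constraint 5 fixes c = 7. Constraints 1, 10, and 12 give b = e = a = c, so b = c. But 3 ≠ 7 — contradiction.

Unsatisfiable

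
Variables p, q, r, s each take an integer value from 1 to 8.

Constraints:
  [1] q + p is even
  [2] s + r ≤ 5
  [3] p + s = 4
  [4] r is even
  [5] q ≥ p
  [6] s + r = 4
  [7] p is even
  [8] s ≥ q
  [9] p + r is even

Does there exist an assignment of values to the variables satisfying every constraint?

Satisfiable

Try p = 2, q = 2, r = 2, s = 2.
Check constraint 2: s + r = 4; constraint 3: p + s = 4. The remaining constraints are straightforward to verify.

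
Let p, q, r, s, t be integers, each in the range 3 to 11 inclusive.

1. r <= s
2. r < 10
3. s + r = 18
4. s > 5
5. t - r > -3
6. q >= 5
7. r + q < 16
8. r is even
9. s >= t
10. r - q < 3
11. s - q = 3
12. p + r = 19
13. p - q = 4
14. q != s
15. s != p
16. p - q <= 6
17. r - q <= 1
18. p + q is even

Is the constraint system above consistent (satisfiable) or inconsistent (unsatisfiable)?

Try p = 11, q = 7, r = 8, s = 10, t = 7.
Check constraint 3: s + r = 18; constraint 5: t - r = -1; constraint 7: r + q = 15. The remaining constraints are straightforward to verify.

Satisfiable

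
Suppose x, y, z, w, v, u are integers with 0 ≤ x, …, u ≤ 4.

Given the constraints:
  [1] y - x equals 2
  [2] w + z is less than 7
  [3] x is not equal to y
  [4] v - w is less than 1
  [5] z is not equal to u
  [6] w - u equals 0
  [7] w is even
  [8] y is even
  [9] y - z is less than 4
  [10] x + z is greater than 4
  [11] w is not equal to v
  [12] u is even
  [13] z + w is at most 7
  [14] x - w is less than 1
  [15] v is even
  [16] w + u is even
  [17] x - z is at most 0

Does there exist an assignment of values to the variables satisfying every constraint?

Satisfiable

Try x = 2, y = 4, z = 3, w = 2, v = 0, u = 2.
Check constraint 1: y - x = 2; constraint 2: w + z = 5. The remaining constraints are straightforward to verify.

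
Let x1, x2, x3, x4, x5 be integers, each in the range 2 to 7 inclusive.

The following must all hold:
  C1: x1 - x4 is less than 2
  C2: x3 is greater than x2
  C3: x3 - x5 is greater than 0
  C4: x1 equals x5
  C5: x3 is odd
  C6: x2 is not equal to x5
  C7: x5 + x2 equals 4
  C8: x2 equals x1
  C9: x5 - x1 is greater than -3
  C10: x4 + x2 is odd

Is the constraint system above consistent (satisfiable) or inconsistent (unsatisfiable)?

From constraints 4 and 8, x2 = x1 = x5, so x2 = x5. But constraint 6 says x2 ≠ x5. Contradiction.

Unsatisfiable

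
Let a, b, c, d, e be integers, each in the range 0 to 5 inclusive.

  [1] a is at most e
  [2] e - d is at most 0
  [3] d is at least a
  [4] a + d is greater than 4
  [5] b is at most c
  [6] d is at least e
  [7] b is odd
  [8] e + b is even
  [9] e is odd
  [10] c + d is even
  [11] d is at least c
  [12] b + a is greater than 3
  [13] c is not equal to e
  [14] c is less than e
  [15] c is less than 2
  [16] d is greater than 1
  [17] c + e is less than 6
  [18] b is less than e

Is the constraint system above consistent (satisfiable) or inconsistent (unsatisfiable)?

Satisfiable

Take a = 3, b = 1, c = 1, d = 3, e = 3. Then constraint 2: e - d = 0; constraint 4: a + d = 6; constraint 12: b + a = 4, and every other listed constraint is also met.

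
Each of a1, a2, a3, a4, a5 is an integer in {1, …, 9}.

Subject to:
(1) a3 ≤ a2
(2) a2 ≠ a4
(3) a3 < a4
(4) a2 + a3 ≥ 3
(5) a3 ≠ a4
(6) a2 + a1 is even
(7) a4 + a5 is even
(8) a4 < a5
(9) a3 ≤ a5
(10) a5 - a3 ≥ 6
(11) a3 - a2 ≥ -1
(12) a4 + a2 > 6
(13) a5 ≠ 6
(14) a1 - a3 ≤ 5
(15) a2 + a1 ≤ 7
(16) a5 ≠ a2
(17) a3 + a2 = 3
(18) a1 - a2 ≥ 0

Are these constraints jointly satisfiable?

Satisfiable

Setting (a1, a2, a3, a4, a5) = (4, 2, 1, 5, 9) satisfies everything: constraint 4: a2 + a3 = 3; constraint 10: a5 - a3 = 8, and the others follow.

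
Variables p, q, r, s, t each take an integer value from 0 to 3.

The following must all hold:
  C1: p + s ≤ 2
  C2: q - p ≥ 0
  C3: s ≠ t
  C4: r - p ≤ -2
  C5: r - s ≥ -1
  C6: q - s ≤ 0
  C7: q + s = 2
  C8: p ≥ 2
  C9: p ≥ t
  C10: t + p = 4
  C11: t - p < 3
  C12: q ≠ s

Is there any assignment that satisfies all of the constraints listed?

Constraints 2, 4, 5, and 6 give r − s ≥ -1, s − q ≥ 0, q − p ≥ 0, p − r ≥ 2.
Adding all 4 inequalities: the left sides telescope to 0, and the right sides sum to (-1) + 0 + 0 + 2 = 1. So 0 ≥ 1, which is false.

Unsatisfiable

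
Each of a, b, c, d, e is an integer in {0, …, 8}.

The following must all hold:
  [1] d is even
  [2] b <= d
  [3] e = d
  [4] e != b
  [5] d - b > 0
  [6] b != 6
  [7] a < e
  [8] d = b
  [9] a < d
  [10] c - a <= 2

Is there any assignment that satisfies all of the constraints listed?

From constraints 3 and 8, e = d = b, so e = b. But constraint 4 says e ≠ b. Contradiction.

Unsatisfiable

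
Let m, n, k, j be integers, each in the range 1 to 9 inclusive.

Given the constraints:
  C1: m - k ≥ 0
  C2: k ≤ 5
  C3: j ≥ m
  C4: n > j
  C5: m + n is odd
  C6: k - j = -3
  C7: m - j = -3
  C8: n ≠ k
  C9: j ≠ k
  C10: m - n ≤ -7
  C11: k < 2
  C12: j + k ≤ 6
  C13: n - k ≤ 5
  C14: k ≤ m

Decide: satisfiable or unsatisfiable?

Constraints 1, 10, and 13 give m − k ≥ 0, k − n ≥ -5, n − m ≥ 7.
Adding all 3 inequalities: the left sides telescope to 0, and the right sides sum to 0 + (-5) + 7 = 2. So 0 ≥ 2, which is false.

Unsatisfiable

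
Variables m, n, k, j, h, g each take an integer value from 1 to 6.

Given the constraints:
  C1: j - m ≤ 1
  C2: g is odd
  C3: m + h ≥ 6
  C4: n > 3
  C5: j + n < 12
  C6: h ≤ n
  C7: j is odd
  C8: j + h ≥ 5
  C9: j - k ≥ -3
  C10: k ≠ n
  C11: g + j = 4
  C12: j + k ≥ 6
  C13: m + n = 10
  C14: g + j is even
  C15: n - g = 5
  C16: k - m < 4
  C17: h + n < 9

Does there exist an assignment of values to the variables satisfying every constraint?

Satisfiable

The assignment m = 4, n = 6, k = 5, j = 3, h = 2, g = 1 works:
  constraint 1 holds since j - m = -1.
  constraint 3 holds since m + h = 6.
The rest check out directly.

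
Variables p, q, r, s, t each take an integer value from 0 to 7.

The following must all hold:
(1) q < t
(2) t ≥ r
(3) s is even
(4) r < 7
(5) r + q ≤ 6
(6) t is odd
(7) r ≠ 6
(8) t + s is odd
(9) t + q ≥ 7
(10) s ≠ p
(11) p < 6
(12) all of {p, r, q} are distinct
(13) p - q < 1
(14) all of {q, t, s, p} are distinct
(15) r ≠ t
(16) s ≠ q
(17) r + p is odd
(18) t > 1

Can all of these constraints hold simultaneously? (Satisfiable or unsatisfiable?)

Satisfiable

Take p = 1, q = 2, r = 4, s = 6, t = 5. Then constraint 5: r + q = 6; constraint 9: t + q = 7; constraint 13: p - q = -1, and every other listed constraint is also met.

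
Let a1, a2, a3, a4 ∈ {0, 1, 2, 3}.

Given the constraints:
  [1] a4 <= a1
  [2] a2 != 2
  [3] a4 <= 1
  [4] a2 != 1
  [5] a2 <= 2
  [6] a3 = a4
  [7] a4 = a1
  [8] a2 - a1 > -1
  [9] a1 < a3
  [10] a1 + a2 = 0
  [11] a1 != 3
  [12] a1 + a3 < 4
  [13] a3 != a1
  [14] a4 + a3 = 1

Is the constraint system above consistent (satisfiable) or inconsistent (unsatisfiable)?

Unsatisfiable

From constraints 6 and 7, a3 = a4 = a1, so a3 = a1. But constraint 13 says a3 ≠ a1. Contradiction.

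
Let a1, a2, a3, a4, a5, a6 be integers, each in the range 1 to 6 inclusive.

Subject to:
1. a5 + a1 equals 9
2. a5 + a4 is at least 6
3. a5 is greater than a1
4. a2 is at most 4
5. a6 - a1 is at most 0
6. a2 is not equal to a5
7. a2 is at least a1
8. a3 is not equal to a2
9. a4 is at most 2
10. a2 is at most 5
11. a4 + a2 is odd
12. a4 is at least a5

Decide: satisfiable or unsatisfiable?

From constraints 9 and 12: a5 ≤ a4 ≤ 2. From constraints 7 and 10: a1 ≤ a2 ≤ 5. Hence a5 + a1 ≤ 7. But constraint 1 requires a5 + a1 = 9, and 9 > 7. Contradiction.

Unsatisfiable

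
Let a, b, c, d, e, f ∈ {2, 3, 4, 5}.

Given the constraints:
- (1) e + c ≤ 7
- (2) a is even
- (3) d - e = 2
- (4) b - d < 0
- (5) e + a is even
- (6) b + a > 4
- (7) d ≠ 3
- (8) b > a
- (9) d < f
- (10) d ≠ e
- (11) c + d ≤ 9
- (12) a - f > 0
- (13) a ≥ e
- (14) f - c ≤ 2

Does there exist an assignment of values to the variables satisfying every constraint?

Unsatisfiable

Constraints 4, 8, 9, and 12 give f < a, a < b, b < d, d < f. Chaining: f < a < b < d < f, which forces f < f — impossible.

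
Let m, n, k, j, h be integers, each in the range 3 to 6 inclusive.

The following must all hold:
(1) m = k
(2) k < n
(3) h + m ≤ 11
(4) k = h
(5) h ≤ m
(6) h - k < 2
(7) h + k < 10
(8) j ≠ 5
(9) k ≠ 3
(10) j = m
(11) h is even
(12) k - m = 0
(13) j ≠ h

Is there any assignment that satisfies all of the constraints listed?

From constraints 1, 4, and 10, j = m = k = h, so j = h. But constraint 13 says j ≠ h. Contradiction.

Unsatisfiable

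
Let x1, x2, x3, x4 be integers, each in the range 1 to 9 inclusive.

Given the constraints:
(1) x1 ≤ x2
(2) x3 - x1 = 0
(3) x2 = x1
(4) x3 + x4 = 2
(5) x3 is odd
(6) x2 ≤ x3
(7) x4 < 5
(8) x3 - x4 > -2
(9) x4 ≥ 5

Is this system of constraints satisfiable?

From constraint 9: x4 ≥ 5. From constraint 7: x4 ≤ 4. But 4 < 5, so no value of x4 works.

Unsatisfiable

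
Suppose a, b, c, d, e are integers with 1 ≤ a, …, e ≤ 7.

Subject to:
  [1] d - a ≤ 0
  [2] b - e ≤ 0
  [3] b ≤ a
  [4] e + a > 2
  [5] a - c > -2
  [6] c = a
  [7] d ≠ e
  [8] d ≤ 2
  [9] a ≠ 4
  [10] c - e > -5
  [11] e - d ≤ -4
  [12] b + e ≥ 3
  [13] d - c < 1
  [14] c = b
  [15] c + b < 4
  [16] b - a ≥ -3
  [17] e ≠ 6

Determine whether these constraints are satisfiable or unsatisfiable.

Constraints 1, 2, 11, and 16 give b − a ≥ -3, a − d ≥ 0, d − e ≥ 4, e − b ≥ 0.
Adding all 4 inequalities: the left sides telescope to 0, and the right sides sum to (-3) + 0 + 4 + 0 = 1. So 0 ≥ 1, which is false.

Unsatisfiable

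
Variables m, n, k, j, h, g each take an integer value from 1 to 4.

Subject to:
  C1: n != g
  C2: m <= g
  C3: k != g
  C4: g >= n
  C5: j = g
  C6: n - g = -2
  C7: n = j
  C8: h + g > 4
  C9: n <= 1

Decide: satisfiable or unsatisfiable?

Unsatisfiable

From constraints 5 and 7, n = j = g, so n = g. But constraint 1 says n ≠ g. Contradiction.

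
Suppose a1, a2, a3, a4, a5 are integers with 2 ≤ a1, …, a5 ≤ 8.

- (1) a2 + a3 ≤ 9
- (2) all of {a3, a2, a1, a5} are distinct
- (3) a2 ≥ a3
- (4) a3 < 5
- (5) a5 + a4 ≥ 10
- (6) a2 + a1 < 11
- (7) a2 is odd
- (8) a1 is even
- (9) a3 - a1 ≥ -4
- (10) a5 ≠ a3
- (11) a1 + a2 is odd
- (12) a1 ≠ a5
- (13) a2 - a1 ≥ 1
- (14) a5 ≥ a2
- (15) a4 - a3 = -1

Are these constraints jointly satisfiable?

Satisfiable

Take a1 = 4, a2 = 5, a3 = 3, a4 = 2, a5 = 8. Then constraint 1: a2 + a3 = 8; constraint 5: a5 + a4 = 10; constraint 6: a2 + a1 = 9, and every other listed constraint is also met.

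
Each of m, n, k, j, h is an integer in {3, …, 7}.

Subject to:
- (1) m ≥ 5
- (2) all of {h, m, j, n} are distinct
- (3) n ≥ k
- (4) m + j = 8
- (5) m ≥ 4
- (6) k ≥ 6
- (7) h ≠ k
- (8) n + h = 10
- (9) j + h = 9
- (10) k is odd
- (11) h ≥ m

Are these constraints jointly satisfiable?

Unsatisfiable

From constraints 3 and 6: n ≥ k ≥ 6. From constraints 1 and 11: h ≥ m ≥ 5. Hence n + h ≥ 11. But constraint 8 requires n + h = 10, and 10 < 11. Contradiction.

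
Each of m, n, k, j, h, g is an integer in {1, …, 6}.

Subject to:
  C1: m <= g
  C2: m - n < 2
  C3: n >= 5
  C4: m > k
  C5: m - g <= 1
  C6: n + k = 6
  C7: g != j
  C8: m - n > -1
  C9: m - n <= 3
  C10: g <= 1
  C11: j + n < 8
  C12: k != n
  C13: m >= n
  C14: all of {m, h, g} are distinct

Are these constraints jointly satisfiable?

From constraints 3 and 13: m ≥ n and n ≥ 5, so m ≥ 5. From constraints 1 and 10: m ≤ g and g ≤ 1, so m ≤ 1. But 1 < 5, so no value of m works.

Unsatisfiable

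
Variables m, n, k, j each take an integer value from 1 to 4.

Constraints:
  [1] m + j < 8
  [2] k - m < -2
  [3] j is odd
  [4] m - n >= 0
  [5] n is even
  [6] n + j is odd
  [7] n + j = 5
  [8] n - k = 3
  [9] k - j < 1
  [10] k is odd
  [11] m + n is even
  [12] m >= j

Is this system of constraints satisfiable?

Satisfiable

Take m = 4, n = 4, k = 1, j = 1. Then constraint 1: m + j = 5; constraint 2: k - m = -3, and every other listed constraint is also met.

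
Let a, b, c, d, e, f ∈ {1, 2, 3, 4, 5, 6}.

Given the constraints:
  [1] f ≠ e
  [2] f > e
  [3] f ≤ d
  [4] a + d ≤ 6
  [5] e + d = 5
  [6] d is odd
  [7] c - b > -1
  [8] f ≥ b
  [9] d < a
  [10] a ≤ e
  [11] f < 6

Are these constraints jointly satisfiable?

Unsatisfiable

Constraints 2, 3, 9, and 10 give d < a, a ≤ e, e < f, f ≤ d. Chaining: d < a ≤ e < f ≤ d, which forces d < d — impossible.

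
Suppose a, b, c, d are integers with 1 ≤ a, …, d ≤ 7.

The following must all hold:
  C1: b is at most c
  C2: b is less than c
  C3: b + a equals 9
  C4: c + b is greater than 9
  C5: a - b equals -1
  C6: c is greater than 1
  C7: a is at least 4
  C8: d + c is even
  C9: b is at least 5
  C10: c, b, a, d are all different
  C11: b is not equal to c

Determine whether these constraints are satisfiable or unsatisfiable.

Try a = 4, b = 5, c = 6, d = 2.
Check constraint 3: b + a = 9; constraint 4: c + b = 11. The remaining constraints are straightforward to verify.

Satisfiable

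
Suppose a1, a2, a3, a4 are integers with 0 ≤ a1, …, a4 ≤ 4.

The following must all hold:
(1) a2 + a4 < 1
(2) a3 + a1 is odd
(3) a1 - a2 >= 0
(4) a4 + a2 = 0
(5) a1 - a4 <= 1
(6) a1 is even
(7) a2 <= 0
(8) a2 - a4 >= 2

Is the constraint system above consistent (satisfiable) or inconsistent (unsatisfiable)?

Unsatisfiable

Constraints 3, 5, and 8 give a4 − a1 ≥ -1, a1 − a2 ≥ 0, a2 − a4 ≥ 2.
Adding all 3 inequalities: the left sides telescope to 0, and the right sides sum to (-1) + 0 + 2 = 1. So 0 ≥ 1, which is false.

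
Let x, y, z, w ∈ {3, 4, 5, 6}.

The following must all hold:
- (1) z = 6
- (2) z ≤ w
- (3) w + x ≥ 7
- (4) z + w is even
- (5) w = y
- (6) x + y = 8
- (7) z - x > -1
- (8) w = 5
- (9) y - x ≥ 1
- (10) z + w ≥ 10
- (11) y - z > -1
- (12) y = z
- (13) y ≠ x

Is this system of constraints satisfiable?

Constraint 8 fixes w = 5 and constraint 1 fixes z = 6. Constraints 5 and 12 give w = y = z, so w = z. But 5 ≠ 6 — contradiction.

Unsatisfiable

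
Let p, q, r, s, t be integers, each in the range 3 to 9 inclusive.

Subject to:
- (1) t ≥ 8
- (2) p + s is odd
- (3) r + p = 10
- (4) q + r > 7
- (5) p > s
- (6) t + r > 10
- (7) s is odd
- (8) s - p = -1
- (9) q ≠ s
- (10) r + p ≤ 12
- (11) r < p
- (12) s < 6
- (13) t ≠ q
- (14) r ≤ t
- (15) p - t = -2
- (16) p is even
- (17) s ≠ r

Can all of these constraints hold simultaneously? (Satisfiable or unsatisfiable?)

Satisfiable

The assignment p = 6, q = 4, r = 4, s = 5, t = 8 works:
  constraint 3 holds since r + p = 10.
  constraint 4 holds since q + r = 8.
The rest check out directly.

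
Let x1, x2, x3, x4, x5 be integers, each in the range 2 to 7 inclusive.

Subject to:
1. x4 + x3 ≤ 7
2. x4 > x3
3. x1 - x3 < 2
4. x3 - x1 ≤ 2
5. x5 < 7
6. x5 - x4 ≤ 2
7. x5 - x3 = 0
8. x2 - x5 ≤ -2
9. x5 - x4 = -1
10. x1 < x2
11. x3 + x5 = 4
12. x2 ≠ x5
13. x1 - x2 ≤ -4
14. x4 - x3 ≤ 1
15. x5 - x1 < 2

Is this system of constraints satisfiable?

Constraints 4, 6, 8, 13, and 14 give x4 − x5 ≥ -2, x5 − x2 ≥ 2, x2 − x1 ≥ 4, x1 − x3 ≥ -2, x3 − x4 ≥ -1.
Adding all 5 inequalities: the left sides telescope to 0, and the right sides sum to (-2) + 2 + 4 + (-2) + (-1) = 1. So 0 ≥ 1, which is false.

Unsatisfiable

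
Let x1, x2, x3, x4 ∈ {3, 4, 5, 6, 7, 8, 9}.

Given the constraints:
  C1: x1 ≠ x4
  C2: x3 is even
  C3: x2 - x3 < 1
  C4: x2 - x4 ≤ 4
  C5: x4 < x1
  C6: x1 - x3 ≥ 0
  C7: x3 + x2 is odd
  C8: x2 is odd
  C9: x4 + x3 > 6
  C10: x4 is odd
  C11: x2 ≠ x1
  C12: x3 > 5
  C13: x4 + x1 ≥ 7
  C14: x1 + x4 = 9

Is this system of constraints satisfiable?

Setting (x1, x2, x3, x4) = (6, 5, 6, 3) satisfies everything: constraint 3: x2 - x3 = -1; constraint 4: x2 - x4 = 2, and the others follow.

Satisfiable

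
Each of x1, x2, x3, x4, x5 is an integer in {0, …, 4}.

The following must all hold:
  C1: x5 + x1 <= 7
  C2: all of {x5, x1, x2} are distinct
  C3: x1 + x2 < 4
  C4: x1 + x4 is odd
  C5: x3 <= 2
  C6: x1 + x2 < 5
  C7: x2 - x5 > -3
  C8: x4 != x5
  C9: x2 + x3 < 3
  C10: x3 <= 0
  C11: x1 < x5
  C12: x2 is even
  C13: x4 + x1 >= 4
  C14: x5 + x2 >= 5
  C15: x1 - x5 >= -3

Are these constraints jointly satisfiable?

Take x1 = 1, x2 = 2, x3 = 0, x4 = 4, x5 = 3. Then constraint 1: x5 + x1 = 4; constraint 3: x1 + x2 = 3; constraint 6: x1 + x2 = 3, and every other listed constraint is also met.

Satisfiable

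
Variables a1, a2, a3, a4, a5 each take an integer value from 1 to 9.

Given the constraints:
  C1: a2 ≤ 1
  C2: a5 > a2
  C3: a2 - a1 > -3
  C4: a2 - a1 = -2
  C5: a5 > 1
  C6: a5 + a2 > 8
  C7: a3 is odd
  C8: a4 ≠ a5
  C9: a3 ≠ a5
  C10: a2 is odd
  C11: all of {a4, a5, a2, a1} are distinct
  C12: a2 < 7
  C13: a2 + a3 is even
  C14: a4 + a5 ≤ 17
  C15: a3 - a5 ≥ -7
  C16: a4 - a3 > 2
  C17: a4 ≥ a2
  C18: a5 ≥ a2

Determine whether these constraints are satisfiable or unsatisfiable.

Satisfiable

One satisfying assignment is a1 = 3, a2 = 1, a3 = 3, a4 = 7, a5 = 8.
For the less obvious constraints — constraint 3: a2 - a1 = -2; constraint 4: a2 - a1 = -2 — and the others hold by inspection.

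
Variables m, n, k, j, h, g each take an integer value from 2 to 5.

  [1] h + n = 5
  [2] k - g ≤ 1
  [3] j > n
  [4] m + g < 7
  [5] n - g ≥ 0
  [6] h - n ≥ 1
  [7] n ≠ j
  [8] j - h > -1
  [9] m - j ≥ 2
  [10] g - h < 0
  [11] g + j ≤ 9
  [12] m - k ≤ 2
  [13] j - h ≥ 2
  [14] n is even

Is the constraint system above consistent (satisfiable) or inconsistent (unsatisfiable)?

Unsatisfiable

Constraints 2, 5, 6, 9, 12, and 13 give k − m ≥ -2, m − j ≥ 2, j − h ≥ 2, h − n ≥ 1, n − g ≥ 0, g − k ≥ -1.
Adding all 6 inequalities: the left sides telescope to 0, and the right sides sum to (-2) + 2 + 2 + 1 + 0 + (-1) = 2. So 0 ≥ 2, which is false.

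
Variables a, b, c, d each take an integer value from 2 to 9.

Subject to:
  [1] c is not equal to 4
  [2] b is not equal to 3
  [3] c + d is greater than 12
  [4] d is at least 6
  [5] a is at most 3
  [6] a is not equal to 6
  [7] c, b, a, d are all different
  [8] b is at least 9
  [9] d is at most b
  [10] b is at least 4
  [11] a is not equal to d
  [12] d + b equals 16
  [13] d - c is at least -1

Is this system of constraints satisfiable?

One satisfying assignment is a = 2, b = 9, c = 6, d = 7.
For the less obvious constraints — constraint 3: c + d = 13; constraint 12: d + b = 16 — and the others hold by inspection.

Satisfiable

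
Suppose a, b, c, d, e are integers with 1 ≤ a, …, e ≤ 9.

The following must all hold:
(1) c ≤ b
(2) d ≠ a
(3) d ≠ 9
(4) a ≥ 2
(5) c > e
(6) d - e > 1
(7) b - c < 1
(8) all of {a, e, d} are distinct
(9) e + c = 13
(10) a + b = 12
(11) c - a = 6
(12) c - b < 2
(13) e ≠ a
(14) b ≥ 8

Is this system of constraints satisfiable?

One satisfying assignment is a = 3, b = 9, c = 9, d = 8, e = 4.
For the less obvious constraints — constraint 6: d - e = 4; constraint 7: b - c = 0 — and the others hold by inspection.

Satisfiable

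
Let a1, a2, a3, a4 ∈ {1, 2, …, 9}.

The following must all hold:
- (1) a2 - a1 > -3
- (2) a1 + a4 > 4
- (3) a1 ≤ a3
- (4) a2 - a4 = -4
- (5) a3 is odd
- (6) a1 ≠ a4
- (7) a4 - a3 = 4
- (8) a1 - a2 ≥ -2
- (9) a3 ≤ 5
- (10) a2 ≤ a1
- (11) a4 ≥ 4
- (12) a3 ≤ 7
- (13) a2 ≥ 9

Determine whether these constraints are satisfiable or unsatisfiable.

From constraints 10 and 13: a1 ≥ a2 and a2 ≥ 9, so a1 ≥ 9. From constraints 3 and 12: a1 ≤ a3 and a3 ≤ 7, so a1 ≤ 7. But 7 < 9, so no value of a1 works.

Unsatisfiable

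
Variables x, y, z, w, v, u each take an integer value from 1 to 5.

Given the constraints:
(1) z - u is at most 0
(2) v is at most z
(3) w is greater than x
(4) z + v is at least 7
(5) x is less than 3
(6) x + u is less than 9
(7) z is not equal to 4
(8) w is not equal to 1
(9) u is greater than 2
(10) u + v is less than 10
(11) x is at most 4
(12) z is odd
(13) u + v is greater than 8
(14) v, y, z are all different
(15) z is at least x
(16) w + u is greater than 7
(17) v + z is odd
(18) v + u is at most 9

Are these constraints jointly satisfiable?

The assignment x = 1, y = 1, z = 5, w = 4, v = 4, u = 5 works:
  constraint 1 holds since z - u = 0.
  constraint 4 holds since z + v = 9.
  constraint 6 holds since x + u = 6.
The rest check out directly.

Satisfiable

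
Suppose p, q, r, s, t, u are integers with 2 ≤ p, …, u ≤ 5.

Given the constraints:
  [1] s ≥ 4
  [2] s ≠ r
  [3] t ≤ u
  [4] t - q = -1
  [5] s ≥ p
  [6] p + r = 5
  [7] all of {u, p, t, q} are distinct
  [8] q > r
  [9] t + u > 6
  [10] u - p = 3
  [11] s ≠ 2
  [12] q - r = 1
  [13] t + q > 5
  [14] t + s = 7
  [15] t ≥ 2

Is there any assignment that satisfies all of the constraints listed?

The assignment p = 2, q = 4, r = 3, s = 4, t = 3, u = 5 works:
  constraint 4 holds since t - q = -1.
  constraint 6 holds since p + r = 5.
The rest check out directly.

Satisfiable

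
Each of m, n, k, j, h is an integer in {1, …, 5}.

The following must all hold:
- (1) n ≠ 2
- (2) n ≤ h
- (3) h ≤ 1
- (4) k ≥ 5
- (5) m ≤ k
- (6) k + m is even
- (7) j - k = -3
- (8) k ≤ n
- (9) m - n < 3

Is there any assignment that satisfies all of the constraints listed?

From constraints 4 and 8: n ≥ k and k ≥ 5, so n ≥ 5. From constraints 2 and 3: n ≤ h and h ≤ 1, so n ≤ 1. But 1 < 5, so no value of n works.

Unsatisfiable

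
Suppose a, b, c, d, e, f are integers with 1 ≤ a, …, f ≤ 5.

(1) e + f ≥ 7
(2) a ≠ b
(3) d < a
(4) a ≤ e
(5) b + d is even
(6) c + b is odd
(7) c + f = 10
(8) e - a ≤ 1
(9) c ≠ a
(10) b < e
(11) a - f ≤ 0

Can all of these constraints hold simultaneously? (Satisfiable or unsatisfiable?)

Setting (a, b, c, d, e, f) = (3, 2, 5, 2, 4, 5) satisfies everything: constraint 1: e + f = 9; constraint 7: c + f = 10, and the others follow.

Satisfiable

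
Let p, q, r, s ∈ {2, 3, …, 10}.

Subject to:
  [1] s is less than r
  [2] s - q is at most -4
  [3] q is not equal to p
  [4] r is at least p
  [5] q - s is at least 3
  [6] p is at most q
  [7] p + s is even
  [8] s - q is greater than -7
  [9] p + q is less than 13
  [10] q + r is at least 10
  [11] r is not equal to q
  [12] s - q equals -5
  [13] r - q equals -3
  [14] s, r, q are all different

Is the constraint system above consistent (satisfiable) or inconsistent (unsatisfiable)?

Take p = 3, q = 8, r = 5, s = 3. Then constraint 2: s - q = -5; constraint 5: q - s = 5; constraint 8: s - q = -5, and every other listed constraint is also met.

Satisfiable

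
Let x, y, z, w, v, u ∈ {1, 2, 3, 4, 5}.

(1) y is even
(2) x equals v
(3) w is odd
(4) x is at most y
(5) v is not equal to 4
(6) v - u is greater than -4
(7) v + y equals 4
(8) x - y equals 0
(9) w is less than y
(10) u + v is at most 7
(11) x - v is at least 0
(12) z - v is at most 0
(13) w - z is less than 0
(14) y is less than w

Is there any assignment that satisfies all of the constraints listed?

Unsatisfiable

Constraints 4, 11, 12, 13, and 14 give w < z, z ≤ v, v ≤ x, x ≤ y, y < w. Chaining: w < z ≤ v ≤ x ≤ y < w, which forces w < w — impossible.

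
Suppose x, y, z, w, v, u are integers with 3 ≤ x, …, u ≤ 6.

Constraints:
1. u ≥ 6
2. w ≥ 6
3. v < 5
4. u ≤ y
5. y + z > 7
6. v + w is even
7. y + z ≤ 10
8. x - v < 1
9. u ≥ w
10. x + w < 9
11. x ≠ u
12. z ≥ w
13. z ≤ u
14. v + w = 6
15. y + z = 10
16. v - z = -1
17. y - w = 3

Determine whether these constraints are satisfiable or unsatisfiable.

Unsatisfiable

From constraints 1 and 4: y ≥ u ≥ 6. From constraints 2 and 12: z ≥ w ≥ 6. Hence y + z ≥ 12. But constraint 15 requires y + z = 10, and 10 < 12. Contradiction.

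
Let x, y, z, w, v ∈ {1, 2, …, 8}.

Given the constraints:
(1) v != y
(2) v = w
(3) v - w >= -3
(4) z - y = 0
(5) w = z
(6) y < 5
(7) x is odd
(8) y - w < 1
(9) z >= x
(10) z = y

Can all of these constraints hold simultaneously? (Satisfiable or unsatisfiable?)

From constraints 2, 5, and 10, v = w = z = y, so v = y. But constraint 1 says v ≠ y. Contradiction.

Unsatisfiable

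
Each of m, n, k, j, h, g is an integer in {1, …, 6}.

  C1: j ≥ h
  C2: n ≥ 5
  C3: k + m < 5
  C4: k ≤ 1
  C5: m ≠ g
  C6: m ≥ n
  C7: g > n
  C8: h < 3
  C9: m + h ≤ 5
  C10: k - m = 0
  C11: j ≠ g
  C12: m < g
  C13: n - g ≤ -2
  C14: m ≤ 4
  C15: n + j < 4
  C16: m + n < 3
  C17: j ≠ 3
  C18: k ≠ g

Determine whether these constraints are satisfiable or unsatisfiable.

From constraints 2 and 6: m ≥ n and n ≥ 5, so m ≥ 5. From constraint 14: m ≤ 4. But 4 < 5, so no value of m works.

Unsatisfiable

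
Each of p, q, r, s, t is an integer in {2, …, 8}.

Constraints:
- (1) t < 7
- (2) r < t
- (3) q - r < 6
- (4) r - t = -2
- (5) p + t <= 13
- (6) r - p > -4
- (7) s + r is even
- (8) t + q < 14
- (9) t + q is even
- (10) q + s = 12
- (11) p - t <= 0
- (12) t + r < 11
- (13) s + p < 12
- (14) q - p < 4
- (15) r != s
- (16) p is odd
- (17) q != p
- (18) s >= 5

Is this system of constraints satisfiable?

The assignment p = 5, q = 7, r = 3, s = 5, t = 5 works:
  constraint 3 holds since q - r = 4.
  constraint 4 holds since r - t = -2.
The rest check out directly.

Satisfiable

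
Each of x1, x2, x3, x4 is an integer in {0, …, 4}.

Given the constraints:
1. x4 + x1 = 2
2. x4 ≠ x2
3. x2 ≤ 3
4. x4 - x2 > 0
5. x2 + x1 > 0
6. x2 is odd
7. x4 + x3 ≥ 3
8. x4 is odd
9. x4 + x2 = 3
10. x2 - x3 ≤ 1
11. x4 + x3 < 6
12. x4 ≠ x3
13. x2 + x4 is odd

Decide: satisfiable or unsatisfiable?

Constraint 6 makes x2 odd and constraint 8 makes x4 odd, so x2 + x4 must be even. Constraint 13 says x2 + x4 is odd — contradiction.

Unsatisfiable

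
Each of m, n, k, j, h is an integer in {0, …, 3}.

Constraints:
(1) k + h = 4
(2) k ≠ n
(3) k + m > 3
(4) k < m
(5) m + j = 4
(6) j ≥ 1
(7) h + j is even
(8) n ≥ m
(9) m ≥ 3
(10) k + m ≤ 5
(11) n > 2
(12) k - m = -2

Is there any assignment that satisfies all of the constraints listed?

Satisfiable

The assignment m = 3, n = 3, k = 1, j = 1, h = 3 works:
  constraint 1 holds since k + h = 4.
  constraint 3 holds since k + m = 4.
The rest check out directly.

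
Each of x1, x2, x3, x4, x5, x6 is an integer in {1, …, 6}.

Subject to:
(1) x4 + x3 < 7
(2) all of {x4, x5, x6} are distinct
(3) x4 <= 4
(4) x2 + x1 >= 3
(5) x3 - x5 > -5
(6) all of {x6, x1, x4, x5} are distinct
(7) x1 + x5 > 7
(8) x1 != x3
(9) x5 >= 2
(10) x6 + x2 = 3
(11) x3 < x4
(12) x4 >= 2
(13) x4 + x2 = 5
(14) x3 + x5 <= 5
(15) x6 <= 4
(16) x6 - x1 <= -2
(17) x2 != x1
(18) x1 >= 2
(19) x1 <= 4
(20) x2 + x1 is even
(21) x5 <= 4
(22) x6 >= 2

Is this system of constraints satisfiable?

Constraints 3, 9, 12, 15, 18, 19, 21, and 22 confine each of x6, x1, x4, x5 to the 3 values {2, …, 4}.
Constraint 6 requires all 4 of them to be distinct, but only 3 values are available — impossible by the pigeonhole principle.

Unsatisfiable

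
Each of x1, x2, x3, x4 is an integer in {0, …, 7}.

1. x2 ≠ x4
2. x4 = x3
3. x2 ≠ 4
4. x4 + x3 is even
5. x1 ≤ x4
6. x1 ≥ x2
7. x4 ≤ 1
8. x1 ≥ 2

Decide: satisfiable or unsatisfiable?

From constraint 8: x1 ≥ 2. From constraints 5 and 7: x1 ≤ x4 and x4 ≤ 1, so x1 ≤ 1. But 1 < 2, so no value of x1 works.

Unsatisfiable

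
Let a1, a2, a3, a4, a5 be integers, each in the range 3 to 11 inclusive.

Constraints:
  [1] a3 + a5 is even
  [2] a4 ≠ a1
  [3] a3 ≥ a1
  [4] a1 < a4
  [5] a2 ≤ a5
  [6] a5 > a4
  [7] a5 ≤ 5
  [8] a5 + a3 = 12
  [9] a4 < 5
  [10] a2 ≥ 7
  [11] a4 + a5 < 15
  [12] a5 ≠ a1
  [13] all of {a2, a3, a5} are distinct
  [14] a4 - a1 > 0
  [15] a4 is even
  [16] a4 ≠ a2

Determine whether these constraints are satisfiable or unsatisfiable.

From constraints 5 and 10: a5 ≥ a2 and a2 ≥ 7, so a5 ≥ 7. From constraint 7: a5 ≤ 5. But 5 < 7, so no value of a5 works.

Unsatisfiable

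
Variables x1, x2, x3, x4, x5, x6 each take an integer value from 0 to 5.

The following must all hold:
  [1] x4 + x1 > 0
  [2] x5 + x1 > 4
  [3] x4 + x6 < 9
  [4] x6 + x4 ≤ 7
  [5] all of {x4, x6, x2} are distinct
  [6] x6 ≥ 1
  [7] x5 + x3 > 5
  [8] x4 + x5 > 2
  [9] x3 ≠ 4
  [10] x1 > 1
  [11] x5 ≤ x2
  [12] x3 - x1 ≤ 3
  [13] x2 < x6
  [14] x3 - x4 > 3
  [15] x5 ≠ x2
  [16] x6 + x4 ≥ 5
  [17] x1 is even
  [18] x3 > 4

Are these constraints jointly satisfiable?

Try x1 = 2, x2 = 4, x3 = 5, x4 = 1, x5 = 3, x6 = 5.
Check constraint 1: x4 + x1 = 3; constraint 2: x5 + x1 = 5. The remaining constraints are straightforward to verify.

Satisfiable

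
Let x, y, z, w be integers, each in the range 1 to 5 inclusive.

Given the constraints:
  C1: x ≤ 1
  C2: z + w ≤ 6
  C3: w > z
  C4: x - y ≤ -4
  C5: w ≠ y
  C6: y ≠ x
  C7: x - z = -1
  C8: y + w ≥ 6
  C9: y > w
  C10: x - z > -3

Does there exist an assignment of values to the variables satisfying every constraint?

Satisfiable

The assignment x = 1, y = 5, z = 2, w = 4 works:
  constraint 2 holds since z + w = 6.
  constraint 4 holds since x - y = -4.
  constraint 7 holds since x - z = -1.
The rest check out directly.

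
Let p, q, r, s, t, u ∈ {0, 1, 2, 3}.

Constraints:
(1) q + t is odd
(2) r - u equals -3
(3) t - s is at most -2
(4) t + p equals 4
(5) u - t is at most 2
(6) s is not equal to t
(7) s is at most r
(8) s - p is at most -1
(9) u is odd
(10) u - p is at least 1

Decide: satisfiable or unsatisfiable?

Constraints 3, 5, 8, and 10 give s − t ≥ 2, t − u ≥ -2, u − p ≥ 1, p − s ≥ 1.
Adding all 4 inequalities: the left sides telescope to 0, and the right sides sum to 2 + (-2) + 1 + 1 = 2. So 0 ≥ 2, which is false.

Unsatisfiable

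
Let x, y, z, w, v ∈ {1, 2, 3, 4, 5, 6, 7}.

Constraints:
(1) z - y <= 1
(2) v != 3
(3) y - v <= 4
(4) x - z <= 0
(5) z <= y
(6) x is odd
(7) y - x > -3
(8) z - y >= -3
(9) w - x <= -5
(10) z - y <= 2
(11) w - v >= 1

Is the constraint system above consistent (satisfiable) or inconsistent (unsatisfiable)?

Unsatisfiable

Constraints 1, 3, 4, 9, and 11 give w − v ≥ 1, v − y ≥ -4, y − z ≥ -1, z − x ≥ 0, x − w ≥ 5.
Adding all 5 inequalities: the left sides telescope to 0, and the right sides sum to 1 + (-4) + (-1) + 0 + 5 = 1. So 0 ≥ 1, which is false.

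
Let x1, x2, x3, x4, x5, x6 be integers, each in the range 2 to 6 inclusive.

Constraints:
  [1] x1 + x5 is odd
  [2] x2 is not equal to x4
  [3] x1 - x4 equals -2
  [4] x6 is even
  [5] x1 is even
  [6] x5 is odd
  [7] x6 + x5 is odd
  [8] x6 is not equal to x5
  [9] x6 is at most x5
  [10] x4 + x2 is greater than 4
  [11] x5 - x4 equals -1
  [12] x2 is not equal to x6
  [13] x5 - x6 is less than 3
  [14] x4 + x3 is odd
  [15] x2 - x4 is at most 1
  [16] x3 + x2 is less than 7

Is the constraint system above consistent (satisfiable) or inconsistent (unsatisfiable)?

Take x1 = 2, x2 = 3, x3 = 3, x4 = 4, x5 = 3, x6 = 2. Then constraint 3: x1 - x4 = -2; constraint 10: x4 + x2 = 7, and every other listed constraint is also met.

Satisfiable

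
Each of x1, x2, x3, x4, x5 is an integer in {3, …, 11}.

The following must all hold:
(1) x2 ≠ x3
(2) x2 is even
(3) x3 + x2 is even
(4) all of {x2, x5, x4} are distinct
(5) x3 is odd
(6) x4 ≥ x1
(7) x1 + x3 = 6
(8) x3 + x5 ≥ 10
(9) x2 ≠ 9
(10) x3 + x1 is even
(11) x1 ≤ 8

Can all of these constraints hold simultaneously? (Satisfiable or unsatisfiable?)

Constraint 5 makes x3 odd and constraint 2 makes x2 even, so x3 + x2 must be odd. Constraint 3 says x3 + x2 is even — contradiction.

Unsatisfiable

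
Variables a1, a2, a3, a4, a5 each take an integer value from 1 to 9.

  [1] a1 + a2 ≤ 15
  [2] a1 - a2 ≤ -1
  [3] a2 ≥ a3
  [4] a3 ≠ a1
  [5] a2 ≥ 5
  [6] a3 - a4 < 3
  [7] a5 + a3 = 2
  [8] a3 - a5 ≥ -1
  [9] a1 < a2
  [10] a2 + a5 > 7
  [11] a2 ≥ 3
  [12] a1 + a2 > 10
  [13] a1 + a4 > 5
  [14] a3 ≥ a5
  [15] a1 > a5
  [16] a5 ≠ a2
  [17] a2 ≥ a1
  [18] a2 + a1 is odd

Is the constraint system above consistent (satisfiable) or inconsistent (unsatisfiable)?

Take a1 = 5, a2 = 8, a3 = 1, a4 = 1, a5 = 1. Then constraint 1: a1 + a2 = 13; constraint 2: a1 - a2 = -3; constraint 6: a3 - a4 = 0, and every other listed constraint is also met.

Satisfiable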